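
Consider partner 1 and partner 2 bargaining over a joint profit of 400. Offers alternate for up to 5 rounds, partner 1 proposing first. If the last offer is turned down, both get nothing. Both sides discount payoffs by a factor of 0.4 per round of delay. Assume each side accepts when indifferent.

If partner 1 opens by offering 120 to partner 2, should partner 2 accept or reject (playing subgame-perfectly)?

Work out partner 2's continuation value if the offer is rejected.
Round 5 (partner 1 proposes): rejection yields 0 for partner 2; partner 1 offers 0 and keeps 400.
Round 4 (partner 2 proposes): partner 1 can get 400 next round, worth 0.4 × 400 = 160 now. Partner 2 offers 160 and keeps 400 − 160 = 240.
Round 3 (partner 1 proposes): partner 2 can get 240 next round, worth 0.4 × 240 = 96 now. Partner 1 offers 96 and keeps 400 − 96 = 304.
Round 2 (partner 2 proposes): partner 1 can get 304 next round, worth 0.4 × 304 = 121.6 now. Partner 2 offers 121.6 and keeps 400 − 121.6 = 278.4.
So by rejecting in round 1, partner 2 gets 278.4 next round, worth 0.4 × 278.4 = 111.36 now.
Offer 120 ≥ 111.36, so partner 2 accepts.

Accept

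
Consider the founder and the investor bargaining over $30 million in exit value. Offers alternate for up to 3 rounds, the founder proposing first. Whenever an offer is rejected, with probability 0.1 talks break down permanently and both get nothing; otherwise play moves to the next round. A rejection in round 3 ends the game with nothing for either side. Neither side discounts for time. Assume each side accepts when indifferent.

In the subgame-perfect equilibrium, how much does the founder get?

Round 3 (the founder proposes): rejection yields 0 for the investor; the founder offers 0 and keeps 30.
Round 2 (the investor proposes): rejecting gives the founder an expected 0.9 × 30 = 27; the investor offers that and keeps 3.
Round 1 (the founder proposes): rejecting gives the investor an expected 0.9 × 3 = 2.7, so the founder offers 2.7, keeping 27.3.

27.3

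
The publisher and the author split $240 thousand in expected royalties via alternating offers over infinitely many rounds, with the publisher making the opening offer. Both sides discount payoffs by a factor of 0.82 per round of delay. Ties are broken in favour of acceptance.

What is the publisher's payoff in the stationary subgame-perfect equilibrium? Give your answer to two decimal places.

131.87

Let x be the publisher's share when the publisher proposes and y be the author's share when the author proposes.
The author accepts iff offered ≥ 0.82·y, so x = 240 − 0.82y. Symmetrically y = 240 − 0.82x.
Substituting: x = 240 − 0.82(240 − 0.82x), giving x(1 − 0.82·0.82) = 240(1 − 0.82).
So x = 240 × 0.18 / 0.3276 ≈ 131.8681, and the author receives 240 − x ≈ 108.1319.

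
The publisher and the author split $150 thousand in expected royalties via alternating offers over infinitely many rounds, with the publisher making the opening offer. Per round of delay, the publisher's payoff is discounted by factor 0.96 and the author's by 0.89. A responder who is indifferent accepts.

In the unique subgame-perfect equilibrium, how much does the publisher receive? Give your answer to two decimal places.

When the publisher proposes, the author accepts any offer worth at least 0.89 times what the author would get by proposing next round; and vice versa.
This gives x = 150 − 0.89y and y = 150 − 0.96x, where x and y are each side's share when it proposes.
Hence (1 − 0.89·0.96)x = 150(1 − 0.89), i.e. 0.1456·x = 16.5.
x ≈ 113.3242; the author's share is 150 − x ≈ 36.6758.

113.32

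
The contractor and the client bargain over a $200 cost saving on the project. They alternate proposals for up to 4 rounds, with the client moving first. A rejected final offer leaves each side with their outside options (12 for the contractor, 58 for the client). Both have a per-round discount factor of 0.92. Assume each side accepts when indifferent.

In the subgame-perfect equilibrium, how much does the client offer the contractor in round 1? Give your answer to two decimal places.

125.29

Work backward from the last round.
Round 4 (the contractor proposes): the client gets 58 if talks fail, so the contractor offers 58 and keeps 142.
Round 3 (the client proposes): the contractor can get 142 next round, worth 0.92 × 142 = 130.64 now, so the client offers 130.64, keeping 69.36.
Round 2 (the contractor proposes): the client can get 69.36 next round, worth 0.92 × 69.36 = 63.8112 now, so the contractor offers 63.8112, keeping 136.1888.
Round 1 (the client proposes): the contractor can get 136.1888 next round, worth 0.92 × 136.1888 = 125.293696 now, so the client offers 125.293696, keeping 74.706304.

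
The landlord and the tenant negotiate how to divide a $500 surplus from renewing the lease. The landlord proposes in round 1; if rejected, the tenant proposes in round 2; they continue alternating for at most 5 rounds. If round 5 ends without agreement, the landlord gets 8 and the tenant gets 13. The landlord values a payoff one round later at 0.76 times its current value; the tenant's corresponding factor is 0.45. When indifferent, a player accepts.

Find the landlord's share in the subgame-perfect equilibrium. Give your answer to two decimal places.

Round 5 (the landlord proposes): the tenant gets 13 if talks fail, so the landlord offers 13 and keeps 487.
Round 4 (the tenant proposes): the landlord can get 487 next round, worth 0.76 × 487 = 370.12 now. The tenant offers 370.12 and keeps 500 − 370.12 = 129.88.
Round 3 (the landlord proposes): the tenant can get 129.88 next round, worth 0.45 × 129.88 = 58.446 now, so the landlord offers 58.446, keeping 441.554.
Round 2 (the tenant proposes): the landlord can get 441.554 next round, worth 0.76 × 441.554 = 335.58104 now, so the tenant offers 335.58104, keeping 164.41896.
Round 1 (the landlord proposes): the tenant can get 164.41896 next round, worth 0.45 × 164.41896 = 73.988532 now, so the landlord offers 73.988532, keeping 426.011468.

426.01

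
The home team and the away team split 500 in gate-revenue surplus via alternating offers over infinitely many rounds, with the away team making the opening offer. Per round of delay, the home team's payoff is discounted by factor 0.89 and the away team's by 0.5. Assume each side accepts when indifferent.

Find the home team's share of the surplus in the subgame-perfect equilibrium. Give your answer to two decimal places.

When the away team proposes, the home team accepts any offer worth at least 0.89 times what the home team would get by proposing next round; and vice versa.
This gives x = 500 − 0.89y and y = 500 − 0.5x, where x and y are each side's share when it proposes.
Hence (1 − 0.89·0.5)x = 500(1 − 0.89), i.e. 0.555·x = 55.
x ≈ 99.0991; the home team's share is 500 − x ≈ 400.9009.

400.90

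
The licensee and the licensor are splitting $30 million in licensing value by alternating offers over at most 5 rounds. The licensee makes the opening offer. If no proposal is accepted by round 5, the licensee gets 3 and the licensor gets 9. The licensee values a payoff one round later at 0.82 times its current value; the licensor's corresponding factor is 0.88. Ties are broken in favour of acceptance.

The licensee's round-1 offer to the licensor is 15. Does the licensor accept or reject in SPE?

Accept

Round 5 (the licensee proposes): the licensor gets 9 if talks fail, so the licensee offers 9 and keeps 21.
Round 4 (the licensor proposes): the licensee can get 21 next round, worth 0.82 × 21 = 17.22 now. The licensor offers 17.22 and keeps 30 − 17.22 = 12.78.
Round 3 (the licensee proposes): the licensor can get 12.78 next round, worth 0.88 × 12.78 = 11.2464 now. The licensee offers 11.2464 and keeps 30 − 11.2464 = 18.7536.
Round 2 (the licensor proposes): the licensee can get 18.7536 next round, worth 0.82 × 18.7536 = 15.377952 now; the licensor offers that and keeps 14.622048.
So by rejecting in round 1, the licensor gets 14.622048 next round, worth 0.88 × 14.622048 = 12.86740224 now.
Offer 15 ≥ 12.86740224, so the licensor accepts.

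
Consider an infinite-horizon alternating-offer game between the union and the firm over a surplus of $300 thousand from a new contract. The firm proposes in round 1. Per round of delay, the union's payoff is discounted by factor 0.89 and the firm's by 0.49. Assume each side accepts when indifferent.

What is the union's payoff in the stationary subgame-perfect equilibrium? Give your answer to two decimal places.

When the firm proposes, the union accepts any offer worth at least 0.89 times what the union would get by proposing next round; and vice versa.
This gives x = 300 − 0.89y and y = 300 − 0.49x, where x and y are each side's share when it proposes.
Hence (1 − 0.89·0.49)x = 300(1 − 0.89), i.e. 0.5639·x = 33.
x ≈ 58.5210; the union's share is 300 − x ≈ 241.4790.

241.48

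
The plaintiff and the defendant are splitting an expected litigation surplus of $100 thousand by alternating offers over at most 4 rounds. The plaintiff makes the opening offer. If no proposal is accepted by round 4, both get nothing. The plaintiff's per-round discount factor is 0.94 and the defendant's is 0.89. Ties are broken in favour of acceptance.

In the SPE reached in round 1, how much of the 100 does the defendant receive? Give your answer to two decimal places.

Round 4 (the defendant proposes): rejection yields 0 for the plaintiff; the defendant offers 0 and keeps 100.
Round 3 (the plaintiff proposes): the defendant can get 100 next round, worth 0.89 × 100 = 89 now. The plaintiff offers 89 and keeps 100 − 89 = 11.
Round 2 (the defendant proposes): the plaintiff can get 11 next round, worth 0.94 × 11 = 10.34 now. The defendant offers 10.34 and keeps 100 − 10.34 = 89.66.
Round 1 (the plaintiff proposes): the defendant can get 89.66 next round, worth 0.89 × 89.66 = 79.7974 now. The plaintiff offers 79.7974 and keeps 100 − 79.7974 = 20.2026.

79.80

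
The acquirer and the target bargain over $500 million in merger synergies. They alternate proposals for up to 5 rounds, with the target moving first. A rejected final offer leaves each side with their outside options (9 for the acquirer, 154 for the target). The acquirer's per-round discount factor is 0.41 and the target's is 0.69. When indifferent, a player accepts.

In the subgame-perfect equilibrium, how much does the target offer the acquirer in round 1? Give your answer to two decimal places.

82.25

Round 5 (the target proposes): the acquirer gets 9 if talks fail, so the target offers 9 and keeps 491.
Round 4 (the acquirer proposes): the target can get 491 next round, worth 0.69 × 491 = 338.79 now; the acquirer offers that and keeps 161.21.
Round 3 (the target proposes): the acquirer can get 161.21 next round, worth 0.41 × 161.21 = 66.0961 now, so the target offers 66.0961, keeping 433.9039.
Round 2 (the acquirer proposes): the target can get 433.9039 next round, worth 0.69 × 433.9039 = 299.393691 now, so the acquirer offers 299.393691, keeping 200.606309.
Round 1 (the target proposes): the acquirer can get 200.606309 next round, worth 0.41 × 200.606309 = 82.24858669 now, so the target offers 82.24858669, keeping 417.75141331.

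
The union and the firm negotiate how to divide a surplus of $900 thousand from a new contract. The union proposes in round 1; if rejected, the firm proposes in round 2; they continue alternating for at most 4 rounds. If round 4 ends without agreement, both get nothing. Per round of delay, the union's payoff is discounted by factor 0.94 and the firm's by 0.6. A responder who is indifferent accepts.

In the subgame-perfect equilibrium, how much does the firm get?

336.96

Round 4 (the firm proposes): rejection yields 0 for the union; the firm offers 0 and keeps 900.
Round 3 (the union proposes): the firm can get 900 next round, worth 0.6 × 900 = 540 now. The union offers 540 and keeps 900 − 540 = 360.
Round 2 (the firm proposes): the union can get 360 next round, worth 0.94 × 360 = 338.4 now, so the firm offers 338.4, keeping 561.6.
Round 1 (the union proposes): the firm can get 561.6 next round, worth 0.6 × 561.6 = 336.96 now, so the union offers 336.96, keeping 563.04.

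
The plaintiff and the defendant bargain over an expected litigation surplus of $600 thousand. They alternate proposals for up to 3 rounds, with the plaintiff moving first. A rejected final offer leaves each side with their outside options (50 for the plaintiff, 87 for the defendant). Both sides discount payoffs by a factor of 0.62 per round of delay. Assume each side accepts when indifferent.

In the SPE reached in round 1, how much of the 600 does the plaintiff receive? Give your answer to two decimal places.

Solve by backward induction from round 3.
Round 3 (the plaintiff proposes): the defendant gets 87 if talks fail, so the plaintiff offers 87 and keeps 513.
Round 2 (the defendant proposes): the plaintiff can get 513 next round, worth 0.62 × 513 = 318.06 now, so the defendant offers 318.06, keeping 281.94.
Round 1 (the plaintiff proposes): the defendant can get 281.94 next round, worth 0.62 × 281.94 = 174.8028 now. The plaintiff offers 174.8028 and keeps 600 − 174.8028 = 425.1972.

425.20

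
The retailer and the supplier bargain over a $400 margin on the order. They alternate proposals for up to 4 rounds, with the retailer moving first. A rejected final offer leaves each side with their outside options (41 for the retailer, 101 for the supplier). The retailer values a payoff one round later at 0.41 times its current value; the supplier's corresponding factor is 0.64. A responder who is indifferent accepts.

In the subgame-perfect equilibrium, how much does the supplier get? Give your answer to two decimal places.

211.33

Round 4 (the supplier proposes): the retailer gets 41 if talks fail, so the supplier offers 41 and keeps 359.
Round 3 (the retailer proposes): the supplier can get 359 next round, worth 0.64 × 359 = 229.76 now; the retailer offers that and keeps 170.24.
Round 2 (the supplier proposes): the retailer can get 170.24 next round, worth 0.41 × 170.24 = 69.7984 now. The supplier offers 69.7984 and keeps 400 − 69.7984 = 330.2016.
Round 1 (the retailer proposes): the supplier can get 330.2016 next round, worth 0.64 × 330.2016 = 211.329024 now; the retailer offers that and keeps 188.670976.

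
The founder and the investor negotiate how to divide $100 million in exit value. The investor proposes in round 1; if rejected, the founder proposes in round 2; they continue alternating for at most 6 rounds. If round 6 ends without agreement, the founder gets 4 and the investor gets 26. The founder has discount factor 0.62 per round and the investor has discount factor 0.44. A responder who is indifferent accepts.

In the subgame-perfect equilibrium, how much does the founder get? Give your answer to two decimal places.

Round 6 (the founder proposes): the investor gets 26 if talks fail, so the founder offers 26 and keeps 74.
Round 5 (the investor proposes): the founder can get 74 next round, worth 0.62 × 74 = 45.88 now. The investor offers 45.88 and keeps 100 − 45.88 = 54.12.
Round 4 (the founder proposes): the investor can get 54.12 next round, worth 0.44 × 54.12 = 23.8128 now; the founder offers that and keeps 76.1872.
Round 3 (the investor proposes): the founder can get 76.1872 next round, worth 0.62 × 76.1872 = 47.236064 now; the investor offers that and keeps 52.763936.
Round 2 (the founder proposes): the investor can get 52.763936 next round, worth 0.44 × 52.763936 = 23.21613184 now, so the founder offers 23.21613184, keeping 76.78386816.
Round 1 (the investor proposes): the founder can get 76.78386816 next round, worth 0.62 × 76.78386816 = 47.6059982592 now. The investor offers 47.6059982592 and keeps 100 − 47.6059982592 = 52.3940017408.

47.61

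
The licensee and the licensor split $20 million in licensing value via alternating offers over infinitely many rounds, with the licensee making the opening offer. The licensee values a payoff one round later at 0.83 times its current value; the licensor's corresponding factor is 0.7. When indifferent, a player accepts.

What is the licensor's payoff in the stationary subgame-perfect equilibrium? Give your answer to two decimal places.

Let x be the licensee's share when the licensee proposes and y be the licensor's share when the licensor proposes.
The licensor accepts iff offered ≥ 0.7·y, so x = 20 − 0.7y. Symmetrically y = 20 − 0.83x.
Substituting: x = 20 − 0.7(20 − 0.83x), giving x(1 − 0.83·0.7) = 20(1 − 0.7).
So x = 20 × 0.3 / 0.419 ≈ 14.3198, and the licensor receives 20 − x ≈ 5.6802.

5.68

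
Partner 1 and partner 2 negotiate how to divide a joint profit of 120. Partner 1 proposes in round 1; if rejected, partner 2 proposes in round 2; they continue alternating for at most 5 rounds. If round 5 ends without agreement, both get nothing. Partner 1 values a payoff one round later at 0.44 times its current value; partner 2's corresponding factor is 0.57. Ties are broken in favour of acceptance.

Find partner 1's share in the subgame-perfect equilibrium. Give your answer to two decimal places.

Round 5 (partner 1 proposes): rejection yields 0 for partner 2; partner 1 offers 0 and keeps 120.
Round 4 (partner 2 proposes): partner 1 can get 120 next round, worth 0.44 × 120 = 52.8 now; partner 2 offers that and keeps 67.2.
Round 3 (partner 1 proposes): partner 2 can get 67.2 next round, worth 0.57 × 67.2 = 38.304 now, so partner 1 offers 38.304, keeping 81.696.
Round 2 (partner 2 proposes): partner 1 can get 81.696 next round, worth 0.44 × 81.696 = 35.94624 now. Partner 2 offers 35.94624 and keeps 120 − 35.94624 = 84.05376.
Round 1 (partner 1 proposes): partner 2 can get 84.05376 next round, worth 0.57 × 84.05376 = 47.9106432 now, so partner 1 offers 47.9106432, keeping 72.0893568.

72.09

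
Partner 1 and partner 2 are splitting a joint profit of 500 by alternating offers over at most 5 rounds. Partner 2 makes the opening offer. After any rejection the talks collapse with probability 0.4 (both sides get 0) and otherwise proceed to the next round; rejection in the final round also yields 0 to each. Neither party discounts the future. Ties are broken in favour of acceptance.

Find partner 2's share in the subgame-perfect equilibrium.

Round 5 (partner 2 proposes): partner 1 will accept anything ≥ 0, so partner 2 offers 0 and keeps 500.
Round 4 (partner 1 proposes): rejecting gives partner 2 an expected 0.6 × 500 = 300; partner 1 offers that and keeps 200.
Round 3 (partner 2 proposes): rejecting gives partner 1 an expected 0.6 × 200 = 120; partner 2 offers that and keeps 380.
Round 2 (partner 1 proposes): rejecting gives partner 2 an expected 0.6 × 380 = 228. Partner 1 offers 228 and keeps 500 − 228 = 272.
Round 1 (partner 2 proposes): rejecting gives partner 1 an expected 0.6 × 272 = 163.2, so partner 2 offers 163.2, keeping 336.8.

336.8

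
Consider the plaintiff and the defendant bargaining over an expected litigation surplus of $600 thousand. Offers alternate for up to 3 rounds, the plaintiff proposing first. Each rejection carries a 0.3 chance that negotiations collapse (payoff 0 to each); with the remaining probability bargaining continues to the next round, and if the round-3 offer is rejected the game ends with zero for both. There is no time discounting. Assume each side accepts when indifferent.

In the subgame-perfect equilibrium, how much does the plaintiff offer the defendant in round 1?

Round 3 (the plaintiff proposes): the defendant will accept anything ≥ 0, so the plaintiff offers 0 and keeps 600.
Round 2 (the defendant proposes): rejecting gives the plaintiff an expected 0.7 × 600 = 420. The defendant offers 420 and keeps 600 − 420 = 180.
Round 1 (the plaintiff proposes): rejecting gives the defendant an expected 0.7 × 180 = 126. The plaintiff offers 126 and keeps 600 − 126 = 474.

126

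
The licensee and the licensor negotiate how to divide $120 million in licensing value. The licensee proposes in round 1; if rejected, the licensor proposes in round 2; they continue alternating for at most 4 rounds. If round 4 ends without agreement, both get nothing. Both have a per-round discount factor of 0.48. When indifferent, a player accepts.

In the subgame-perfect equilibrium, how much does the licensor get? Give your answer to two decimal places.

By backward induction:
Round 4 (the licensor proposes): rejection yields 0 for the licensee; the licensor offers 0 and keeps 120.
Round 3 (the licensee proposes): the licensor can get 120 next round, worth 0.48 × 120 = 57.6 now; the licensee offers that and keeps 62.4.
Round 2 (the licensor proposes): the licensee can get 62.4 next round, worth 0.48 × 62.4 = 29.952 now. The licensor offers 29.952 and keeps 120 − 29.952 = 90.048.
Round 1 (the licensee proposes): the licensor can get 90.048 next round, worth 0.48 × 90.048 = 43.22304 now. The licensee offers 43.22304 and keeps 120 − 43.22304 = 76.77696.

43.22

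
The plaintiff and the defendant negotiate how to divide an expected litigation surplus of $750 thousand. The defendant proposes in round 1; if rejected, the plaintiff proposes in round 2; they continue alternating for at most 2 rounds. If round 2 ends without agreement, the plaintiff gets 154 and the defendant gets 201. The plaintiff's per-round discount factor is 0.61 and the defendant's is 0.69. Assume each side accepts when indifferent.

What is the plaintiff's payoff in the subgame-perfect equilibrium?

Solve by backward induction from round 2.
Round 2 (the plaintiff proposes): the defendant gets 201 if talks fail, so the plaintiff offers 201 and keeps 549.
Round 1 (the defendant proposes): the plaintiff can get 549 next round, worth 0.61 × 549 = 334.89 now, so the defendant offers 334.89, keeping 415.11.

334.89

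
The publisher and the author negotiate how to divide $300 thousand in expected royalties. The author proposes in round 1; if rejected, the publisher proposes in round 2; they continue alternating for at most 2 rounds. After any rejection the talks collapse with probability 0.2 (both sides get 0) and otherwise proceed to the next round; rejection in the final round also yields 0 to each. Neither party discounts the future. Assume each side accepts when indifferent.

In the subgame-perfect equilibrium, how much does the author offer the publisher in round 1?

By backward induction:
Round 2 (the publisher proposes): rejection yields 0 for the author; the publisher offers 0 and keeps 300.
Round 1 (the author proposes): rejecting gives the publisher an expected 0.8 × 300 = 240, so the author offers 240, keeping 60.

240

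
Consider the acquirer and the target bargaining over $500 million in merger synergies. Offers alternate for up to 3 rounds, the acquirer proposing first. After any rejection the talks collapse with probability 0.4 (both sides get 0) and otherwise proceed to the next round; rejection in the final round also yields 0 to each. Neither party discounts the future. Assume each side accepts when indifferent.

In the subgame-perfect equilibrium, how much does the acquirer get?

By backward induction:
Round 3 (the acquirer proposes): rejection yields 0 for the target; the acquirer offers 0 and keeps 500.
Round 2 (the target proposes): rejecting gives the acquirer an expected 0.6 × 500 = 300; the target offers that and keeps 200.
Round 1 (the acquirer proposes): rejecting gives the target an expected 0.6 × 200 = 120; the acquirer offers that and keeps 380.

380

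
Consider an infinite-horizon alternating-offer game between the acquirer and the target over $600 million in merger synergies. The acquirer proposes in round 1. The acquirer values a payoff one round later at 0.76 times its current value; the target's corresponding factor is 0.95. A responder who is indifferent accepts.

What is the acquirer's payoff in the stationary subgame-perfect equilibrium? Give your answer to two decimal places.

Let x be the acquirer's share when the acquirer proposes and y be the target's share when the target proposes.
The target accepts iff offered ≥ 0.95·y, so x = 600 − 0.95y. Symmetrically y = 600 − 0.76x.
Substituting: x = 600 − 0.95(600 − 0.76x), giving x(1 − 0.76·0.95) = 600(1 − 0.95).
So x = 600 × 0.05 / 0.278 ≈ 107.9137, and the target receives 600 − x ≈ 492.0863.

107.91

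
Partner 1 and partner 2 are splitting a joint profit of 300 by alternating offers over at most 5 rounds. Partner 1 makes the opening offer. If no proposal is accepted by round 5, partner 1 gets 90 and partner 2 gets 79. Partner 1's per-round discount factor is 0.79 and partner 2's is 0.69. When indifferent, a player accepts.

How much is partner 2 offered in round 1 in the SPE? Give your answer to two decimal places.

90.64

Round 5 (partner 1 proposes): partner 2 gets 79 if talks fail, so partner 1 offers 79 and keeps 221.
Round 4 (partner 2 proposes): partner 1 can get 221 next round, worth 0.79 × 221 = 174.59 now; partner 2 offers that and keeps 125.41.
Round 3 (partner 1 proposes): partner 2 can get 125.41 next round, worth 0.69 × 125.41 = 86.5329 now. Partner 1 offers 86.5329 and keeps 300 − 86.5329 = 213.4671.
Round 2 (partner 2 proposes): partner 1 can get 213.4671 next round, worth 0.79 × 213.4671 = 168.639009 now; partner 2 offers that and keeps 131.360991.
Round 1 (partner 1 proposes): partner 2 can get 131.360991 next round, worth 0.69 × 131.360991 = 90.63908379 now. Partner 1 offers 90.63908379 and keeps 300 − 90.63908379 = 209.36091621.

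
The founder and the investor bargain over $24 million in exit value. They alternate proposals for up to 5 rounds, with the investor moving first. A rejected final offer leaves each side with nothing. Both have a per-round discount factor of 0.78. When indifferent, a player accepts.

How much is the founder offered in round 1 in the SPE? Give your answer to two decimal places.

6.62

Round 5 (the investor proposes): rejection yields 0 for the founder; the investor offers 0 and keeps 24.
Round 4 (the founder proposes): the investor can get 24 next round, worth 0.78 × 24 = 18.72 now, so the founder offers 18.72, keeping 5.28.
Round 3 (the investor proposes): the founder can get 5.28 next round, worth 0.78 × 5.28 = 4.1184 now. The investor offers 4.1184 and keeps 24 − 4.1184 = 19.8816.
Round 2 (the founder proposes): the investor can get 19.8816 next round, worth 0.78 × 19.8816 = 15.507648 now, so the founder offers 15.507648, keeping 8.492352.
Round 1 (the investor proposes): the founder can get 8.492352 next round, worth 0.78 × 8.492352 = 6.62403456 now; the investor offers that and keeps 17.37596544.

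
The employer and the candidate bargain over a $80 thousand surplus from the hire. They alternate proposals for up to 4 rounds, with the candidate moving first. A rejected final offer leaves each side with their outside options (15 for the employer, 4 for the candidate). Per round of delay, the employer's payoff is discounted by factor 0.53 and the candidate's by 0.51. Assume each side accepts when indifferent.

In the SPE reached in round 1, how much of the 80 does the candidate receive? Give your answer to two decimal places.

48.34

Round 4 (the employer proposes): the candidate gets 4 if talks fail, so the employer offers 4 and keeps 76.
Round 3 (the candidate proposes): the employer can get 76 next round, worth 0.53 × 76 = 40.28 now; the candidate offers that and keeps 39.72.
Round 2 (the employer proposes): the candidate can get 39.72 next round, worth 0.51 × 39.72 = 20.2572 now. The employer offers 20.2572 and keeps 80 − 20.2572 = 59.7428.
Round 1 (the candidate proposes): the employer can get 59.7428 next round, worth 0.53 × 59.7428 = 31.663684 now. The candidate offers 31.663684 and keeps 80 − 31.663684 = 48.336316.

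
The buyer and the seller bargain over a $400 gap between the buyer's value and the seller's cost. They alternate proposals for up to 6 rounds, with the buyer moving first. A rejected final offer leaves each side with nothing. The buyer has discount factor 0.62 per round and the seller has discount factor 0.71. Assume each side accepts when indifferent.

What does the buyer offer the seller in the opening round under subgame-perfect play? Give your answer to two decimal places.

Solve by backward induction from round 6.
Round 6 (the seller proposes): rejection yields 0 for the buyer; the seller offers 0 and keeps 400.
Round 5 (the buyer proposes): the seller can get 400 next round, worth 0.71 × 400 = 284 now. The buyer offers 284 and keeps 400 − 284 = 116.
Round 4 (the seller proposes): the buyer can get 116 next round, worth 0.62 × 116 = 71.92 now; the seller offers that and keeps 328.08.
Round 3 (the buyer proposes): the seller can get 328.08 next round, worth 0.71 × 328.08 = 232.9368 now; the buyer offers that and keeps 167.0632.
Round 2 (the seller proposes): the buyer can get 167.0632 next round, worth 0.62 × 167.0632 = 103.579184 now; the seller offers that and keeps 296.420816.
Round 1 (the buyer proposes): the seller can get 296.420816 next round, worth 0.71 × 296.420816 = 210.45877936 now, so the buyer offers 210.45877936, keeping 189.54122064.

210.46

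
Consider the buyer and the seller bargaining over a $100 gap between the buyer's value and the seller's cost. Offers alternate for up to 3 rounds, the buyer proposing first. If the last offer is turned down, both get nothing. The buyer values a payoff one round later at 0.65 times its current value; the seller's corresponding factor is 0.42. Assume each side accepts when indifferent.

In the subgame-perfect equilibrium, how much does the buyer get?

85.3

Round 3 (the buyer proposes): the seller will accept anything ≥ 0, so the buyer offers 0 and keeps 100.
Round 2 (the seller proposes): the buyer can get 100 next round, worth 0.65 × 100 = 65 now. The seller offers 65 and keeps 100 − 65 = 35.
Round 1 (the buyer proposes): the seller can get 35 next round, worth 0.42 × 35 = 14.7 now, so the buyer offers 14.7, keeping 85.3.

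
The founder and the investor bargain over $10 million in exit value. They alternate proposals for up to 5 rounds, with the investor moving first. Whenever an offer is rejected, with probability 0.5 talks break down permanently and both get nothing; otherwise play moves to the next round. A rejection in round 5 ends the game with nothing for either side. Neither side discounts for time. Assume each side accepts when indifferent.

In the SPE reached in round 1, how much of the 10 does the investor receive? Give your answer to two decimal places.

Round 5 (the investor proposes): the founder will accept anything ≥ 0, so the investor offers 0 and keeps 10.
Round 4 (the founder proposes): rejecting gives the investor an expected 0.5 × 10 = 5, so the founder offers 5, keeping 5.
Round 3 (the investor proposes): rejecting gives the founder an expected 0.5 × 5 = 2.5, so the investor offers 2.5, keeping 7.5.
Round 2 (the founder proposes): rejecting gives the investor an expected 0.5 × 7.5 = 3.75. The founder offers 3.75 and keeps 10 − 3.75 = 6.25.
Round 1 (the investor proposes): rejecting gives the founder an expected 0.5 × 6.25 = 3.125; the investor offers that and keeps 6.875.

6.88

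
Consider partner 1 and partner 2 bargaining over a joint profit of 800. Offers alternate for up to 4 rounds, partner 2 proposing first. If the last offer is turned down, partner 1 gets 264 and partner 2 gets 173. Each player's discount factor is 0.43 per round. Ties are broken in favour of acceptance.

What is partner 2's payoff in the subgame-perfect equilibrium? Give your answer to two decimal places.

By backward induction:
Round 4 (partner 1 proposes): partner 2 gets 173 if talks fail, so partner 1 offers 173 and keeps 627.
Round 3 (partner 2 proposes): partner 1 can get 627 next round, worth 0.43 × 627 = 269.61 now. Partner 2 offers 269.61 and keeps 800 − 269.61 = 530.39.
Round 2 (partner 1 proposes): partner 2 can get 530.39 next round, worth 0.43 × 530.39 = 228.0677 now; partner 1 offers that and keeps 571.9323.
Round 1 (partner 2 proposes): partner 1 can get 571.9323 next round, worth 0.43 × 571.9323 = 245.930889 now, so partner 2 offers 245.930889, keeping 554.069111.

554.07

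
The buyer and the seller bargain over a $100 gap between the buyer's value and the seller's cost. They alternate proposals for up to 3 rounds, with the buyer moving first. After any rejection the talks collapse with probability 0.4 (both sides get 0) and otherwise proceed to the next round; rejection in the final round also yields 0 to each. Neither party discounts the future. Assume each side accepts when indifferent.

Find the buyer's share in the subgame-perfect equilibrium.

76

Round 3 (the buyer proposes): the seller will accept anything ≥ 0, so the buyer offers 0 and keeps 100.
Round 2 (the seller proposes): rejecting gives the buyer an expected 0.6 × 100 = 60; the seller offers that and keeps 40.
Round 1 (the buyer proposes): rejecting gives the seller an expected 0.6 × 40 = 24, so the buyer offers 24, keeping 76.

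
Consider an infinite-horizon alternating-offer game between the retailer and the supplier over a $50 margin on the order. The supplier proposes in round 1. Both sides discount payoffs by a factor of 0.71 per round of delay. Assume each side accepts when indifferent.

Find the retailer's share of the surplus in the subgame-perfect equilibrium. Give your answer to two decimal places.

20.76

In a stationary SPE each proposer offers the other exactly their discounted continuation value.
If the supplier keeps x when proposing and the retailer keeps y when proposing, then x = 50 − 0.71y and y = 50 − 0.71x.
Solving: x = 50(1 − 0.71) / (1 − 0.71·0.71) = 14.5 / 0.4959 ≈ 29.2398.
The retailer gets 50 − 29.2398 ≈ 20.7602.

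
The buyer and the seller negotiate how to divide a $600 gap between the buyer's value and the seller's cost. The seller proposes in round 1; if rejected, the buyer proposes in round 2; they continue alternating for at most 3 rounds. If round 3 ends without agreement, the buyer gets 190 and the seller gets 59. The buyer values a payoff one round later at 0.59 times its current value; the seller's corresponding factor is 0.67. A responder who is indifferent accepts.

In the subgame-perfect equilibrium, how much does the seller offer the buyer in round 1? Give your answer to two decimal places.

191.93

Round 3 (the seller proposes): the buyer gets 190 if talks fail, so the seller offers 190 and keeps 410.
Round 2 (the buyer proposes): the seller can get 410 next round, worth 0.67 × 410 = 274.7 now, so the buyer offers 274.7, keeping 325.3.
Round 1 (the seller proposes): the buyer can get 325.3 next round, worth 0.59 × 325.3 = 191.927 now; the seller offers that and keeps 408.073.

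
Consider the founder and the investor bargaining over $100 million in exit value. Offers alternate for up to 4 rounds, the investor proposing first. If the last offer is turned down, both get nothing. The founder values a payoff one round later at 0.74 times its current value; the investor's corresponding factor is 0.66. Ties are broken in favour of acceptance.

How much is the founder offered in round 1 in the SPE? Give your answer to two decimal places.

Round 4 (the founder proposes): rejection yields 0 for the investor; the founder offers 0 and keeps 100.
Round 3 (the investor proposes): the founder can get 100 next round, worth 0.74 × 100 = 74 now; the investor offers that and keeps 26.
Round 2 (the founder proposes): the investor can get 26 next round, worth 0.66 × 26 = 17.16 now; the founder offers that and keeps 82.84.
Round 1 (the investor proposes): the founder can get 82.84 next round, worth 0.74 × 82.84 = 61.3016 now, so the investor offers 61.3016, keeping 38.6984.

61.30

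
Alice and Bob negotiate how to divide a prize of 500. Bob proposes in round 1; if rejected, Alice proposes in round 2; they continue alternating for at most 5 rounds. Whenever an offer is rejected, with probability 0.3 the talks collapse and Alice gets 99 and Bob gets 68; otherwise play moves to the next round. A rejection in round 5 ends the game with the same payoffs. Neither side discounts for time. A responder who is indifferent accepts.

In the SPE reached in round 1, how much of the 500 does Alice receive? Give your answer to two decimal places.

Round 5 (Bob proposes): Alice gets 99 if talks fail, so Bob offers 99 and keeps 401.
Round 4 (Alice proposes): rejecting gives Bob an expected 0.7 × 401 + 0.3 × 68 = 301.1. Alice offers 301.1 and keeps 500 − 301.1 = 198.9.
Round 3 (Bob proposes): rejecting gives Alice an expected 0.7 × 198.9 + 0.3 × 99 = 168.93. Bob offers 168.93 and keeps 500 − 168.93 = 331.07.
Round 2 (Alice proposes): rejecting gives Bob an expected 0.7 × 331.07 + 0.3 × 68 = 252.149; Alice offers that and keeps 247.851.
Round 1 (Bob proposes): rejecting gives Alice an expected 0.7 × 247.851 + 0.3 × 99 = 203.1957; Bob offers that and keeps 296.8043.

203.20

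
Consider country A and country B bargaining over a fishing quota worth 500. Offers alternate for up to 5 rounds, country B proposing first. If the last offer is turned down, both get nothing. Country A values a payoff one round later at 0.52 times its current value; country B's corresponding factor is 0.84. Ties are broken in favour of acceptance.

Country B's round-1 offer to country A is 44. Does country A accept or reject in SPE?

Round 5 (country B proposes): rejection yields 0 for country A; country B offers 0 and keeps 500.
Round 4 (country A proposes): country B can get 500 next round, worth 0.84 × 500 = 420 now; country A offers that and keeps 80.
Round 3 (country B proposes): country A can get 80 next round, worth 0.52 × 80 = 41.6 now. Country B offers 41.6 and keeps 500 − 41.6 = 458.4.
Round 2 (country A proposes): country B can get 458.4 next round, worth 0.84 × 458.4 = 385.056 now; country A offers that and keeps 114.944.
So by rejecting in round 1, country A gets 114.944 next round, worth 0.52 × 114.944 = 59.77088 now.
Offer 44 < 59.77088, so country A rejects.

Reject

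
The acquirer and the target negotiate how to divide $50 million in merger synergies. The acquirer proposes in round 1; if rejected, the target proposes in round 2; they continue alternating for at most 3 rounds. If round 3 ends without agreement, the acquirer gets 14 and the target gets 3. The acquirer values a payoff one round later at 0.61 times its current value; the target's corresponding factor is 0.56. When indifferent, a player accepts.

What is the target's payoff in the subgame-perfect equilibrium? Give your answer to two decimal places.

By backward induction:
Round 3 (the acquirer proposes): the target gets 3 if talks fail, so the acquirer offers 3 and keeps 47.
Round 2 (the target proposes): the acquirer can get 47 next round, worth 0.61 × 47 = 28.67 now, so the target offers 28.67, keeping 21.33.
Round 1 (the acquirer proposes): the target can get 21.33 next round, worth 0.56 × 21.33 = 11.9448 now, so the acquirer offers 11.9448, keeping 38.0552.

11.94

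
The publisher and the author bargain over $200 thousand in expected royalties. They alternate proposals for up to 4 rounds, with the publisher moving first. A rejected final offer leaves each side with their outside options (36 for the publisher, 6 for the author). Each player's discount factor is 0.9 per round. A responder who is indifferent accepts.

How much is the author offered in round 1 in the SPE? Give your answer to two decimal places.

Round 4 (the author proposes): the publisher gets 36 if talks fail, so the author offers 36 and keeps 164.
Round 3 (the publisher proposes): the author can get 164 next round, worth 0.9 × 164 = 147.6 now, so the publisher offers 147.6, keeping 52.4.
Round 2 (the author proposes): the publisher can get 52.4 next round, worth 0.9 × 52.4 = 47.16 now. The author offers 47.16 and keeps 200 − 47.16 = 152.84.
Round 1 (the publisher proposes): the author can get 152.84 next round, worth 0.9 × 152.84 = 137.556 now; the publisher offers that and keeps 62.444.

137.56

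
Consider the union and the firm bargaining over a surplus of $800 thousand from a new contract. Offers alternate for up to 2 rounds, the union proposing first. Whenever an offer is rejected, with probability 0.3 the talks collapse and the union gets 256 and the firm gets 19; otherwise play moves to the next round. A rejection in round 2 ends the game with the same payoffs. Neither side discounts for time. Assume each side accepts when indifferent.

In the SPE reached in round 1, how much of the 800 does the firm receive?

386.5

Round 2 (the firm proposes): the union gets 256 if talks fail, so the firm offers 256 and keeps 544.
Round 1 (the union proposes): rejecting gives the firm an expected 0.7 × 544 + 0.3 × 19 = 386.5; the union offers that and keeps 413.5.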